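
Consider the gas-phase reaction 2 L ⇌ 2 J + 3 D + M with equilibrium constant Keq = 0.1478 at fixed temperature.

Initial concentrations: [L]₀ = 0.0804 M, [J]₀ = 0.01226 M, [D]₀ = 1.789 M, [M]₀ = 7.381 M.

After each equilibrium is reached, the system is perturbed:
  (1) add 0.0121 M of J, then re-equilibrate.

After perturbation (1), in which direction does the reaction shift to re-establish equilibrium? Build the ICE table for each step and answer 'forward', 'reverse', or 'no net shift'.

Q₀ = 0.9827 vs Keq = 0.1478 ⇒ Q>K, reverse
Step 1:
                  L         J         D         M
  init       0.0804   0.01226     1.789     7.381
  Δ        0.007042 -0.007042  -0.01056 -0.003521
  eq        0.08744  0.005218     1.778     7.377
  solve Keq expr → x = -0.003521; check Q = 0.1478
Then add 0.0121 M of J.
Step 2:
                  L         J         D         M
  init      0.08744   0.01732     1.778     7.377
  Δ         0.01134  -0.01134    -0.017 -0.005668
  eq        0.09878  0.005983     1.761     7.372
  solve Keq expr → x = -0.005668; check Q = 0.1478

Direction: reverse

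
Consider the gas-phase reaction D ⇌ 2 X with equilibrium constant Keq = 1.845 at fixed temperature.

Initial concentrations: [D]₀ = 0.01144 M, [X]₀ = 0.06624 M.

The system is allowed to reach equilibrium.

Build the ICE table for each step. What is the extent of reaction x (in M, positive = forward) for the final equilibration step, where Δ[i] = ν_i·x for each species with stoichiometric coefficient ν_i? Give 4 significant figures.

Q₀ = 0.3835 vs Keq = 1.845 ⇒ Q<K, forward
Step 1:
                   D          X
  init       0.01144    0.06624
  Δ        -0.007808    0.01562
  eq        0.003632    0.08186
  solve Keq expr → x = 0.007808; check Q = 1.845

x = 0.007808 M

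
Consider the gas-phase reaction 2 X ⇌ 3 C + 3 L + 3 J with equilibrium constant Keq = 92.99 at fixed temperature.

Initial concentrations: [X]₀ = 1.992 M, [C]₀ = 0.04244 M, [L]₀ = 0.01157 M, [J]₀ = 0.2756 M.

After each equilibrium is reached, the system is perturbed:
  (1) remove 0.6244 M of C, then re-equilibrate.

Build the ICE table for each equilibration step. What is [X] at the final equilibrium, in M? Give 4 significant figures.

Q₀ = 6.2458e-13 vs Keq = 92.99 ⇒ Q<K, forward
Step 1:
                   X          C          L          J
  Initial      1.992    0.04244    0.01157     0.2756
  Change      -1.025      1.537      1.537      1.537
  Equil       0.9675      1.579      1.548      1.812
  solve Keq expr → x = 0.5123; check Q = 92.99
Then remove 0.6244 M of C.
Step 2:
                   X          C          L          J
  Initial     0.9675     0.9548      1.548      1.812
  Change     -0.1301     0.1951     0.1951     0.1951
  Equil       0.8374       1.15      1.743      2.008
  solve Keq expr → x = 0.06504; check Q = 92.99

[X]_eq = 0.8374 M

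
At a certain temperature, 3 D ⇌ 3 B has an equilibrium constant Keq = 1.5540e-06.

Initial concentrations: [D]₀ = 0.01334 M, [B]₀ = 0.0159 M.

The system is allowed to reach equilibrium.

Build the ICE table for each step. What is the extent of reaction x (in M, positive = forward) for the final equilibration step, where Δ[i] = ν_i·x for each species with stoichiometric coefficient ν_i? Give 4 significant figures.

x = -0.005188 M

Q₀ = 1.693 vs Keq = 1.5540e-06 ⇒ Q>K, reverse
Step 1:
                    D           B
  I           0.01334      0.0159
  C           0.01557    -0.01557
  E           0.02891  3.3481e-04
  solve Keq expr → x = -0.005188; check Q = 1.5540e-06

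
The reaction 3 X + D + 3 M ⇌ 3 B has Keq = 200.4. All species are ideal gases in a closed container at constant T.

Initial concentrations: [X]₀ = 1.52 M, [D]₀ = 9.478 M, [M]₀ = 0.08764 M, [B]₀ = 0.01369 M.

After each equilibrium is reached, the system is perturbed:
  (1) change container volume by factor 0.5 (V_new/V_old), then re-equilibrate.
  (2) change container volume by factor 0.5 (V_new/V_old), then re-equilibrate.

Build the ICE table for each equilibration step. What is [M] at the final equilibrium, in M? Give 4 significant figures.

Q₀ = 1.1451e-04 vs Keq = 200.4 ⇒ Q<K, forward
Step 1:
                   X          D          M          B
  Initial       1.52      9.478    0.08764    0.01369
  Change    -0.08225   -0.02742   -0.08225    0.08225
  Equil        1.438      9.451   0.005393    0.09594
  solve Keq expr → x = 0.02742; check Q = 200.4
Then change container volume by factor 0.5 (V_new/V_old).
Step 2:
                   X          D          M          B
  Initial      2.876       18.9    0.01079     0.1919
  Change   -0.006354  -0.002118  -0.006354   0.006354
  Equil        2.869       18.9   0.004432     0.1982
  solve Keq expr → x = 0.002118; check Q = 200.4
Then change container volume by factor 0.5 (V_new/V_old).
Step 3:
                   X          D          M          B
  Initial      5.738       37.8   0.008865     0.3965
  Change   -0.005296  -0.001765  -0.005296   0.005296
  Equil        5.733       37.8   0.003568     0.4018
  solve Keq expr → x = 0.001765; check Q = 200.4

[M]_eq = 0.003568 M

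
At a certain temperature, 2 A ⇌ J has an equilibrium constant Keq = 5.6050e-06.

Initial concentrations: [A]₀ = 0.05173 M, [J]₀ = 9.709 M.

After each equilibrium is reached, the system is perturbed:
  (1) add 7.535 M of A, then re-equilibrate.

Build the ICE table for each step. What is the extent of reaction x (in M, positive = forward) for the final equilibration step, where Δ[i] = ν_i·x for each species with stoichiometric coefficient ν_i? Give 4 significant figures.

x = 0.001961 M

Q₀ = 3628 vs Keq = 5.6050e-06 ⇒ Q>K, reverse
Step 1:
                  A         J
  init      0.05173     9.709
  Δ           19.41    -9.707
  eq          19.47  0.002124
  solve Keq expr → x = -9.707; check Q = 5.6050e-06
Then add 7.535 M of A.
Step 2:
                  A         J
  init           27  0.002124
  Δ       -0.003922  0.001961
  eq             27  0.004085
  solve Keq expr → x = 0.001961; check Q = 5.6050e-06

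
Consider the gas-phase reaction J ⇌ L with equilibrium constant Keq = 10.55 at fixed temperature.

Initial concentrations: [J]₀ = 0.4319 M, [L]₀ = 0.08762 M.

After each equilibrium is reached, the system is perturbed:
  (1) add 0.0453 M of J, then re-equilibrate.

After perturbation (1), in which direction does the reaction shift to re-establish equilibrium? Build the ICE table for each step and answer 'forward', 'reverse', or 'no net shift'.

Direction: forward

Q₀ = 0.2029 vs Keq = 10.55 ⇒ Q<K, forward
Step 1:
                   J          L
  I           0.4319    0.08762
  C          -0.3869     0.3869
  E          0.04498     0.4745
  solve Keq expr → x = 0.3869; check Q = 10.55
Then add 0.0453 M of J.
Step 2:
                   J          L
  I          0.09028     0.4745
  C         -0.04138    0.04138
  E           0.0489     0.5159
  solve Keq expr → x = 0.04138; check Q = 10.55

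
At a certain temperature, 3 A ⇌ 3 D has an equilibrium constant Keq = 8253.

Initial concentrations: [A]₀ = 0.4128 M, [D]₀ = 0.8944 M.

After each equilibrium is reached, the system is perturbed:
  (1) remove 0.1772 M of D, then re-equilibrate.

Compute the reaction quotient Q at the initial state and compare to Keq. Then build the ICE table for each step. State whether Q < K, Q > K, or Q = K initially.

Q₀ = 10.17; Q < K (proceeds forward)

Q₀ = 10.17 vs Keq = 8253 ⇒ Q<K, forward
Step 1:
                   A          D
  I           0.4128     0.8944
  C          -0.3512     0.3512
  E          0.06164      1.246
  solve Keq expr → x = 0.1171; check Q = 8253
Then remove 0.1772 M of D.
Step 2:
                   A          D
  I          0.06164      1.068
  C        -0.008355   0.008355
  E          0.05328      1.077
  solve Keq expr → x = 0.002785; check Q = 8253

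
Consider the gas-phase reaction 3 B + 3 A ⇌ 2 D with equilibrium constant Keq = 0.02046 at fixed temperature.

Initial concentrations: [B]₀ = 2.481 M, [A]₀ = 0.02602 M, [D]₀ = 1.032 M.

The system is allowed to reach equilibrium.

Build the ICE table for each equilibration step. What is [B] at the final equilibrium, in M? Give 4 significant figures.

Q₀ = 3959 vs Keq = 0.02046 ⇒ Q>K, reverse
Step 1:
                    B           A           D
  init          2.481     0.02602       1.032
  Δ            0.7322      0.7322     -0.4881
  eq            3.213      0.7582      0.5439
  solve Keq expr → x = -0.2441; check Q = 0.02046

[B]_eq = 3.213 M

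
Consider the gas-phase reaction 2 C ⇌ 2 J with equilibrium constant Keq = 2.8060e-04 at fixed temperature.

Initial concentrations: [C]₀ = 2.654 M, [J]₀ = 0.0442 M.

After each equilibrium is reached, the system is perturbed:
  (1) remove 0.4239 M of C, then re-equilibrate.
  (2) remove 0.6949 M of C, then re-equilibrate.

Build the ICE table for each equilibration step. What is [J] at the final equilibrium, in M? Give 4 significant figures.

[J]_eq = 0.02602 M

Q₀ = 2.7736e-04 vs Keq = 2.8060e-04 ⇒ Q<K, forward
Step 1:
                    C           J
  Initial       2.654      0.0442
  Change  -2.5323e-04  2.5323e-04
  Equil         2.654     0.04445
  solve Keq expr → x = 1.2661e-04; check Q = 2.8060e-04
Then remove 0.4239 M of C.
Step 2:
                    C           J
  Initial        2.23     0.04445
  Change     0.006984   -0.006984
  Equil         2.237     0.03747
  solve Keq expr → x = -0.003492; check Q = 2.8060e-04
Then remove 0.6949 M of C.
Step 3:
                    C           J
  Initial       1.542     0.03747
  Change      0.01145    -0.01145
  Equil         1.553     0.02602
  solve Keq expr → x = -0.005724; check Q = 2.8060e-04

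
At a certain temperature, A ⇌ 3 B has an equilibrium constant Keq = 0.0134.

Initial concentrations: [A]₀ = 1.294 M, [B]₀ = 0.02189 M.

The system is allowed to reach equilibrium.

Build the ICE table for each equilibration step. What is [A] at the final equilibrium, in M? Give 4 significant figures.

Q₀ = 8.1059e-06 vs Keq = 0.0134 ⇒ Q<K, forward
Step 1:
                  A         B
  init        1.294   0.02189
  Δ        -0.07723    0.2317
  eq          1.217    0.2536
  solve Keq expr → x = 0.07723; check Q = 0.0134

[A]_eq = 1.217 M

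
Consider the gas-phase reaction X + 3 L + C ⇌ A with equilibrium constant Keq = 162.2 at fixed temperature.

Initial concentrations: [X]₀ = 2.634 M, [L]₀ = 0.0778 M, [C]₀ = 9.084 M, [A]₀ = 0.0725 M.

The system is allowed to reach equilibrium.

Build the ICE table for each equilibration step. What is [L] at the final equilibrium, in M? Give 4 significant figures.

Q₀ = 6.434 vs Keq = 162.2 ⇒ Q<K, forward
Step 1:
                  X         L         C         A
  I           2.634    0.0778     9.084    0.0725
  C        -0.01644  -0.04932  -0.01644   0.01644
  E           2.618   0.02848     9.068   0.08894
  solve Keq expr → x = 0.01644; check Q = 162.2

[L]_eq = 0.02848 M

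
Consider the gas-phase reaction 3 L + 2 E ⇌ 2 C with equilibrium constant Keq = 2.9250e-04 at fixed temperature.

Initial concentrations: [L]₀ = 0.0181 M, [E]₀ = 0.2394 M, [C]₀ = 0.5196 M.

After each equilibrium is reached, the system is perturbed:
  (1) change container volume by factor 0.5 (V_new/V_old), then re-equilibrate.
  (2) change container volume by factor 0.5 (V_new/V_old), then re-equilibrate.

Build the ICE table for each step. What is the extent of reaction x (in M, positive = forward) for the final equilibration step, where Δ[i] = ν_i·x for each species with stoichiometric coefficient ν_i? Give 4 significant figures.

Q₀ = 7.9443e+05 vs Keq = 2.9250e-04 ⇒ Q>K, reverse
Step 1:
                    L           E           C
  init         0.0181      0.2394      0.5196
  Δ             0.766      0.5107     -0.5107
  eq           0.7841      0.7501    0.008908
  solve Keq expr → x = -0.2553; check Q = 2.9250e-04
Then change container volume by factor 0.5 (V_new/V_old).
Step 2:
                    L           E           C
  init          1.568         1.5     0.01782
  Δ          -0.04426    -0.02951     0.02951
  eq            1.524       1.471     0.04732
  solve Keq expr → x = 0.01475; check Q = 2.9250e-04
Then change container volume by factor 0.5 (V_new/V_old).
Step 3:
                    L           E           C
  init          3.048       2.941     0.09464
  Δ           -0.2034     -0.1356      0.1356
  eq            2.845       2.806      0.2302
  solve Keq expr → x = 0.06779; check Q = 2.9250e-04

x = 0.06779 M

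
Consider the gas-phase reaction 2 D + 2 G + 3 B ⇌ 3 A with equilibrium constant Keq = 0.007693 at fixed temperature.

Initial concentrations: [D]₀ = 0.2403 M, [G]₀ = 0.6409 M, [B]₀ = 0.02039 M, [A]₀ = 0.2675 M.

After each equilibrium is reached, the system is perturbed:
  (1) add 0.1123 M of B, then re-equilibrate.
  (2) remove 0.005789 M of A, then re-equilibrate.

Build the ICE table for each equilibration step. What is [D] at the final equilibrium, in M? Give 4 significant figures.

[D]_eq = 0.3929 M

Q₀ = 9.5199e+04 vs Keq = 0.007693 ⇒ Q>K, reverse
Step 1:
                    D           G           B           A
  I            0.2403      0.6409     0.02039      0.2675
  C             0.162       0.162       0.243      -0.243
  E            0.4023      0.8029      0.2634     0.02448
  solve Keq expr → x = -0.08101; check Q = 0.007693
Then add 0.1123 M of B.
Step 2:
                    D           G           B           A
  I            0.4023      0.8029      0.3757     0.02448
  C         -0.006054   -0.006054    -0.00908     0.00908
  E            0.3963      0.7969      0.3666     0.03356
  solve Keq expr → x = 0.003027; check Q = 0.007693
Then remove 0.005789 M of A.
Step 3:
                    D           G           B           A
  I            0.3963      0.7969      0.3666     0.02777
  C         -0.003364   -0.003364   -0.005047    0.005047
  E            0.3929      0.7935      0.3616     0.03282
  solve Keq expr → x = 0.001682; check Q = 0.007693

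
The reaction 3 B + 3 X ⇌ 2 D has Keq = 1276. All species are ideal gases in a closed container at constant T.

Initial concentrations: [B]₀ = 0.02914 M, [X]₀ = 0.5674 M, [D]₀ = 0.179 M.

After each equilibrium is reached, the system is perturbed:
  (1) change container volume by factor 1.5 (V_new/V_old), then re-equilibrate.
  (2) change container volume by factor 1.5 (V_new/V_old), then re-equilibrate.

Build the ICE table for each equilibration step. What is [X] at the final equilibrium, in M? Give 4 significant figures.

Q₀ = 7089 vs Keq = 1276 ⇒ Q>K, reverse
Step 1:
                    B           X           D
  Initial     0.02914      0.5674       0.179
  Change      0.01851     0.01851    -0.01234
  Equil       0.04765      0.5859      0.1667
  solve Keq expr → x = -0.006171; check Q = 1276
Then change container volume by factor 1.5 (V_new/V_old).
Step 2:
                    B           X           D
  Initial     0.03177      0.3906      0.1111
  Change      0.01692     0.01692    -0.01128
  Equil       0.04869      0.4075     0.09983
  solve Keq expr → x = -0.005639; check Q = 1276
Then change container volume by factor 1.5 (V_new/V_old).
Step 3:
                    B           X           D
  Initial     0.03246      0.2717     0.06655
  Change      0.01495     0.01495   -0.009968
  Equil       0.04741      0.2866     0.05658
  solve Keq expr → x = -0.004984; check Q = 1276

[X]_eq = 0.2866 M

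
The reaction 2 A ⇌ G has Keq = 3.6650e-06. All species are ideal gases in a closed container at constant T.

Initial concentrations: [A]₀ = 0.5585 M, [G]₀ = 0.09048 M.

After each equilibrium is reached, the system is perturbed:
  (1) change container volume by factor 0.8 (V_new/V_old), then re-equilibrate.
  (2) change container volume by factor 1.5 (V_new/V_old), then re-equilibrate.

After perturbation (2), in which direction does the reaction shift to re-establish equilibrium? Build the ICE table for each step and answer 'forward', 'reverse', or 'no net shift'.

Direction: reverse

Q₀ = 0.2901 vs Keq = 3.6650e-06 ⇒ Q>K, reverse
Step 1:
                    A           G
  init         0.5585     0.09048
  Δ             0.181    -0.09048
  eq           0.7395  2.0040e-06
  solve Keq expr → x = -0.09048; check Q = 3.6650e-06
Then change container volume by factor 0.8 (V_new/V_old).
Step 2:
                    A           G
  init         0.9243  2.5050e-06
  Δ       -1.2525e-06  6.2624e-07
  eq           0.9243  3.1312e-06
  solve Keq expr → x = 6.2624e-07; check Q = 3.6650e-06
Then change container volume by factor 1.5 (V_new/V_old).
Step 3:
                    A           G
  init         0.6162  2.0875e-06
  Δ        1.3917e-06 -6.9583e-07
  eq           0.6162  1.3917e-06
  solve Keq expr → x = -6.9583e-07; check Q = 3.6650e-06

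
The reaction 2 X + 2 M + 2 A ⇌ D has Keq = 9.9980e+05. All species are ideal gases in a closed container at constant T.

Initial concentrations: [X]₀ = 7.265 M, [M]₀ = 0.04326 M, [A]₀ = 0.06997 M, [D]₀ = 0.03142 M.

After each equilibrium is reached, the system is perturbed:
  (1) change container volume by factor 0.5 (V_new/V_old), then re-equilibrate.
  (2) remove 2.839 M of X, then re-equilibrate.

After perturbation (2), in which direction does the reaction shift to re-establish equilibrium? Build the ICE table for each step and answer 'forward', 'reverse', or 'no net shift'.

Direction: reverse

Q₀ = 64.97 vs Keq = 9.9980e+05 ⇒ Q<K, forward
Step 1:
                  X         M         A         D
  Initial     7.265   0.04326   0.06997   0.03142
  Change   -0.04212  -0.04212  -0.04212   0.02106
  Equil       7.223  0.001139   0.02785   0.05248
  solve Keq expr → x = 0.02106; check Q = 9.9980e+05
Then change container volume by factor 0.5 (V_new/V_old).
Step 2:
                  X         M         A         D
  Initial     14.45  0.002278    0.0557     0.105
  Change  -0.001859 -0.001859 -0.001859 9.2975e-04
  Equil       14.44 4.1850e-04   0.05384    0.1059
  solve Keq expr → x = 9.2975e-04; check Q = 9.9980e+05
Then remove 2.839 M of X.
Step 3:
                  X         M         A         D
  Initial      11.6 4.1850e-04   0.05384    0.1059
  Change  1.0127e-04 1.0127e-04 1.0127e-04 -5.0637e-05
  Equil        11.6 5.1977e-04   0.05394    0.1058
  solve Keq expr → x = -5.0637e-05; check Q = 9.9980e+05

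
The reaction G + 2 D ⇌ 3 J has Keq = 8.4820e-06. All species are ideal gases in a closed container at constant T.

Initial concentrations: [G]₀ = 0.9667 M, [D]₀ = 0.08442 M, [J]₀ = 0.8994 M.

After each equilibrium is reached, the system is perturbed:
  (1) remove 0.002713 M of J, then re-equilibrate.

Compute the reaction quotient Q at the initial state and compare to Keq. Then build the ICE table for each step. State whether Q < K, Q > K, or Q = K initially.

Q₀ = 105.6 vs Keq = 8.4820e-06 ⇒ Q>K, reverse
Step 1:
                    G           D           J
  init         0.9667     0.08442      0.8994
  Δ            0.2942      0.5883     -0.8825
  eq            1.261      0.6727     0.01692
  solve Keq expr → x = -0.2942; check Q = 8.4820e-06
Then remove 0.002713 M of J.
Step 2:
                    G           D           J
  init          1.261      0.6727      0.0142
  Δ       -8.9302e-04   -0.001786    0.002679
  eq             1.26       0.671     0.01688
  solve Keq expr → x = 8.9302e-04; check Q = 8.4820e-06

Q₀ = 105.6; Q > K (proceeds reverse)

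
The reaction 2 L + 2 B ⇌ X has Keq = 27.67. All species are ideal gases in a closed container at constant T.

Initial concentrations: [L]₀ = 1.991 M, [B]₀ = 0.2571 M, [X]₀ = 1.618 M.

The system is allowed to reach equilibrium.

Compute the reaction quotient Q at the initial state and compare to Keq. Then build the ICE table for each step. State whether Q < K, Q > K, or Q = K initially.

Q₀ = 6.175 vs Keq = 27.67 ⇒ Q<K, forward
Step 1:
                    L           B           X
  I             1.991      0.2571       1.618
  C            -0.125      -0.125     0.06251
  E             1.866      0.1321       1.681
  solve Keq expr → x = 0.06251; check Q = 27.67

Q₀ = 6.175; Q < K (proceeds forward)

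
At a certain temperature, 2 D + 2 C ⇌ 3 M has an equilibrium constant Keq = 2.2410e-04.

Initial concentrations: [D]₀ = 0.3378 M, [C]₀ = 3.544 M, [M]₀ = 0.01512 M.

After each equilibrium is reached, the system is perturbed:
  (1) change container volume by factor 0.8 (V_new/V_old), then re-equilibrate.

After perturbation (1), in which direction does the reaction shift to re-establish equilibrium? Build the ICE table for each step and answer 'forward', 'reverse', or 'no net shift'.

Q₀ = 2.4118e-06 vs Keq = 2.2410e-04 ⇒ Q<K, forward
Step 1:
                    D           C           M
  init         0.3378       3.544     0.01512
  Δ          -0.03235    -0.03235     0.04853
  eq           0.3054       3.512     0.06365
  solve Keq expr → x = 0.01618; check Q = 2.2410e-04
Then change container volume by factor 0.8 (V_new/V_old).
Step 2:
                    D           C           M
  init         0.3818        4.39     0.07956
  Δ         -0.003695   -0.003695    0.005542
  eq           0.3781       4.386      0.0851
  solve Keq expr → x = 0.001847; check Q = 2.2410e-04

Direction: forward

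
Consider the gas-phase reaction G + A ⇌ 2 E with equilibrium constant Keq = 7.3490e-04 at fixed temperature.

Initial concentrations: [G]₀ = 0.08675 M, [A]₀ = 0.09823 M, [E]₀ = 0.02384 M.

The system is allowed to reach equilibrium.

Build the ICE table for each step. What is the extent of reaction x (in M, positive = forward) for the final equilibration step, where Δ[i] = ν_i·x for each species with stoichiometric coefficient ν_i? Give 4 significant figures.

x = -0.01053 M

Q₀ = 0.0667 vs Keq = 7.3490e-04 ⇒ Q>K, reverse
Step 1:
                  G         A         E
  Initial   0.08675   0.09823   0.02384
  Change    0.01053   0.01053  -0.02105
  Equil     0.09728    0.1088  0.002788
  solve Keq expr → x = -0.01053; check Q = 7.3490e-04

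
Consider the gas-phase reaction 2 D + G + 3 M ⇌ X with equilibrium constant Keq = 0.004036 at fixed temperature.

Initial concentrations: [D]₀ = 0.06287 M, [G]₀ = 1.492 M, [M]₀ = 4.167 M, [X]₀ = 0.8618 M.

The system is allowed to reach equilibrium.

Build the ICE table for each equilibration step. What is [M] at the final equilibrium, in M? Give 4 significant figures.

[M]_eq = 5.16 M

Q₀ = 2.02 vs Keq = 0.004036 ⇒ Q>K, reverse
Step 1:
                    D           G           M           X
  Initial     0.06287       1.492       4.167      0.8618
  Change       0.6619      0.3309      0.9928     -0.3309
  Equil        0.7247       1.823        5.16      0.5309
  solve Keq expr → x = -0.3309; check Q = 0.004036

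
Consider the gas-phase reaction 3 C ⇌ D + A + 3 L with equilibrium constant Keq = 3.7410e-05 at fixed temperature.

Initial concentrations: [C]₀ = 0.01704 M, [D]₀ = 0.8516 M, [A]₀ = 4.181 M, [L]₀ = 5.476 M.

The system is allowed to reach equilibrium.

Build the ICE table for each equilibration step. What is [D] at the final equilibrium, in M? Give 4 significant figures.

Q₀ = 1.1817e+08 vs Keq = 3.7410e-05 ⇒ Q>K, reverse
Step 1:
                   C          D          A          L
  I          0.01704     0.8516      4.181      5.476
  C            2.555    -0.8516    -0.8516     -2.555
  E            2.572 7.6674e-06      3.329      2.921
  solve Keq expr → x = -0.8516; check Q = 3.7410e-05

[D]_eq = 7.6674e-06 M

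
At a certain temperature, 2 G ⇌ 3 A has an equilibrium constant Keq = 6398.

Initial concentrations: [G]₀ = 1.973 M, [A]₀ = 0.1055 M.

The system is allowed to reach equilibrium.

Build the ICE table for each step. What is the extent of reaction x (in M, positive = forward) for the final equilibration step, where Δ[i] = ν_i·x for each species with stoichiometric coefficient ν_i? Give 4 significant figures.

Q₀ = 3.0165e-04 vs Keq = 6398 ⇒ Q<K, forward
Step 1:
                    G           A
  I             1.973      0.1055
  C            -1.909       2.864
  E           0.06396       2.969
  solve Keq expr → x = 0.9545; check Q = 6398

x = 0.9545 M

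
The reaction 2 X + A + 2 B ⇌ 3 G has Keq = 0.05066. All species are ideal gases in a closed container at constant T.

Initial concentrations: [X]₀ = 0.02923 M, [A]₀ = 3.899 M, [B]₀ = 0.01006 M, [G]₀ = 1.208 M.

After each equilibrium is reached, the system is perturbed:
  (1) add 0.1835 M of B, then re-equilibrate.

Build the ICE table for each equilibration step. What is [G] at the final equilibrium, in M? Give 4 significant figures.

[G]_eq = 0.3537 M

Q₀ = 5.2287e+06 vs Keq = 0.05066 ⇒ Q>K, reverse
Step 1:
                    X           A           B           G
  init        0.02923       3.899     0.01006       1.208
  Δ            0.5967      0.2983      0.5967      -0.895
  eq           0.6259       4.197      0.6067       0.313
  solve Keq expr → x = -0.2983; check Q = 0.05066
Then add 0.1835 M of B.
Step 2:
                    X           A           B           G
  init         0.6259       4.197      0.7902       0.313
  Δ          -0.02713    -0.01357    -0.02713      0.0407
  eq           0.5988       4.184      0.7631      0.3537
  solve Keq expr → x = 0.01357; check Q = 0.05066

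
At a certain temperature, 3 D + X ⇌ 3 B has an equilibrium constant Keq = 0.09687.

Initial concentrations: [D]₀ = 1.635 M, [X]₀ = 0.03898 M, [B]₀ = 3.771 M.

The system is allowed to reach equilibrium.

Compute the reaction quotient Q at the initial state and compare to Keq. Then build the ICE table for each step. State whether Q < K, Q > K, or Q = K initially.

Q₀ = 314.8 vs Keq = 0.09687 ⇒ Q>K, reverse
Step 1:
                    D           X           B
  Initial       1.635     0.03898       3.771
  Change        2.173      0.7243      -2.173
  Equil         3.808      0.7633       1.598
  solve Keq expr → x = -0.7243; check Q = 0.09687

Q₀ = 314.8; Q > K (proceeds reverse)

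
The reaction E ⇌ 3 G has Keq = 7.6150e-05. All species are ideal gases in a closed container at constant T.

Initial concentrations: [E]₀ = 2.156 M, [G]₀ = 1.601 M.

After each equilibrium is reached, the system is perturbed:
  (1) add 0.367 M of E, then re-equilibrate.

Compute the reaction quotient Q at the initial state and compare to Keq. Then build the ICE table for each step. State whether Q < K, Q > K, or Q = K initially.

Q₀ = 1.903 vs Keq = 7.6150e-05 ⇒ Q>K, reverse
Step 1:
                   E          G
  I            2.156      1.601
  C           0.5141     -1.542
  E             2.67     0.0588
  solve Keq expr → x = -0.5141; check Q = 7.6150e-05
Then add 0.367 M of E.
Step 2:
                   E          G
  I            3.037     0.0588
  C       -8.5785e-04   0.002574
  E            3.036    0.06138
  solve Keq expr → x = 8.5785e-04; check Q = 7.6150e-05

Q₀ = 1.903; Q > K (proceeds reverse)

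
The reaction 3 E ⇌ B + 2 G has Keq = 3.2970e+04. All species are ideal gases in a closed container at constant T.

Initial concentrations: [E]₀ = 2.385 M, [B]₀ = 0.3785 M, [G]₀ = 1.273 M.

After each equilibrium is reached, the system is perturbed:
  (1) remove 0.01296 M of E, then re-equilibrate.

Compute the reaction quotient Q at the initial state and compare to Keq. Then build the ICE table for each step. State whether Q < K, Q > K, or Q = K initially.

Q₀ = 0.04521; Q < K (proceeds forward)

Q₀ = 0.04521 vs Keq = 3.2970e+04 ⇒ Q<K, forward
Step 1:
                  E         B         G
  Initial     2.385    0.3785     1.273
  Change      -2.32    0.7733     1.547
  Equil     0.06524     1.152      2.82
  solve Keq expr → x = 0.7733; check Q = 3.2970e+04
Then remove 0.01296 M of E.
Step 2:
                  E         B         G
  Initial   0.05228     1.152      2.82
  Change    0.01275  -0.00425 -0.008499
  Equil     0.06503     1.148     2.811
  solve Keq expr → x = -0.00425; check Q = 3.2970e+04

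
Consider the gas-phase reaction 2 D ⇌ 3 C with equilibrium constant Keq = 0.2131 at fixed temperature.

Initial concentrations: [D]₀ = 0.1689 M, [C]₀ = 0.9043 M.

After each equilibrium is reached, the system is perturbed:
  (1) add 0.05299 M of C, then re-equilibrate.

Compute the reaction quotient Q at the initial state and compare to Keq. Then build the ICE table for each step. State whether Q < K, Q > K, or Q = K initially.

Q₀ = 25.92 vs Keq = 0.2131 ⇒ Q>K, reverse
Step 1:
                  D         C
  init       0.1689    0.9043
  Δ          0.3468   -0.5202
  eq         0.5157    0.3841
  solve Keq expr → x = -0.1734; check Q = 0.2131
Then add 0.05299 M of C.
Step 2:
                  D         C
  init       0.5157    0.4371
  Δ          0.0266  -0.03989
  eq         0.5423    0.3972
  solve Keq expr → x = -0.0133; check Q = 0.2131

Q₀ = 25.92; Q > K (proceeds reverse)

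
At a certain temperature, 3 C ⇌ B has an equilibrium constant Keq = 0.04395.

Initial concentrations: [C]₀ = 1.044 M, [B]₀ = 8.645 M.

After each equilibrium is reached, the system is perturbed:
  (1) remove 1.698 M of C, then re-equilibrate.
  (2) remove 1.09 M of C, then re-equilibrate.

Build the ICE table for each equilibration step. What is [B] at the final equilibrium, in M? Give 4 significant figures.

Q₀ = 7.597 vs Keq = 0.04395 ⇒ Q>K, reverse
Step 1:
                    C           B
  init          1.044       8.645
  Δ              4.42      -1.473
  eq            5.464       7.172
  solve Keq expr → x = -1.473; check Q = 0.04395
Then remove 1.698 M of C.
Step 2:
                    C           B
  init          3.766       7.172
  Δ             1.562     -0.5208
  eq            5.329       6.651
  solve Keq expr → x = -0.5208; check Q = 0.04395
Then remove 1.09 M of C.
Step 3:
                    C           B
  init          4.239       6.651
  Δ            0.9995     -0.3332
  eq            5.238       6.318
  solve Keq expr → x = -0.3332; check Q = 0.04395

[B]_eq = 6.318 M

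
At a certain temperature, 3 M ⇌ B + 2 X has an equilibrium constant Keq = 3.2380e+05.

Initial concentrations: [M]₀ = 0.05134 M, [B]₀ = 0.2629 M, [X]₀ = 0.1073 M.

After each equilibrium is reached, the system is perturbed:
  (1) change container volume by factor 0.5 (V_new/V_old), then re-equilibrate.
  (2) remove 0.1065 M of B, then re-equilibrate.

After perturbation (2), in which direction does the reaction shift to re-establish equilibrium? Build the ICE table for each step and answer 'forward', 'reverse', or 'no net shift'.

Q₀ = 22.37 vs Keq = 3.2380e+05 ⇒ Q<K, forward
Step 1:
                    M           B           X
  init        0.05134      0.2629      0.1073
  Δ          -0.04878     0.01626     0.03252
  eq         0.002564      0.2792      0.1398
  solve Keq expr → x = 0.01626; check Q = 3.2380e+05
Then change container volume by factor 0.5 (V_new/V_old).
Step 2:
                    M           B           X
  init       0.005128      0.5583      0.2796
  Δ                 0           0           0
  eq         0.005128      0.5583      0.2796
  solve Keq expr → x = 0; check Q = 3.2380e+05
Then remove 0.1065 M of B.
Step 3:
                    M           B           X
  init       0.005128      0.4518      0.2796
  Δ       -3.4626e-04  1.1542e-04  2.3084e-04
  eq         0.004782      0.4519      0.2799
  solve Keq expr → x = 1.1542e-04; check Q = 3.2380e+05

Direction: forward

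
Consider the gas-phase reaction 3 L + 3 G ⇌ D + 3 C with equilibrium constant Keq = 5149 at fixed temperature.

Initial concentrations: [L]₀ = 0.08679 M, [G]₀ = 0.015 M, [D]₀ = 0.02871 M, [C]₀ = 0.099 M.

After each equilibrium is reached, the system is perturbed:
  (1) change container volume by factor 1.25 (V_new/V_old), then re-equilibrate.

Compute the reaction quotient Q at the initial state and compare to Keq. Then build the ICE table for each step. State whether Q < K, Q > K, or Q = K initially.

Q₀ = 1.2626e+04 vs Keq = 5149 ⇒ Q>K, reverse
Step 1:
                   L          G          D          C
  init       0.08679      0.015    0.02871      0.099
  Δ         0.003499   0.003499  -0.001166  -0.003499
  eq         0.09029     0.0185    0.02754     0.0955
  solve Keq expr → x = -0.001166; check Q = 5149
Then change container volume by factor 1.25 (V_new/V_old).
Step 2:
                   L          G          D          C
  init       0.07223     0.0148    0.02204     0.0764
  Δ         0.001545   0.001545 -5.1494e-04  -0.001545
  eq         0.07378    0.01634    0.02152    0.07486
  solve Keq expr → x = -5.1494e-04; check Q = 5149

Q₀ = 1.2626e+04; Q > K (proceeds reverse)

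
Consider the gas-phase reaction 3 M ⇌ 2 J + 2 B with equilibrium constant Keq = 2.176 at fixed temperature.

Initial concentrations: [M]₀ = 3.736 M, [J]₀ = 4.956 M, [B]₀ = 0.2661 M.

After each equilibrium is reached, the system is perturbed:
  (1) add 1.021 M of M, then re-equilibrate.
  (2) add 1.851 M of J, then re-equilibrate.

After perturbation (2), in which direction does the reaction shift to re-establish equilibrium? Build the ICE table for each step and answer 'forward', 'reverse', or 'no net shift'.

Direction: reverse

Q₀ = 0.03335 vs Keq = 2.176 ⇒ Q<K, forward
Step 1:
                    M           J           B
  init          3.736       4.956      0.2661
  Δ            -1.178      0.7852      0.7852
  eq            2.558       5.741       1.051
  solve Keq expr → x = 0.3926; check Q = 2.176
Then add 1.021 M of M.
Step 2:
                    M           J           B
  init          3.579       5.741       1.051
  Δ           -0.4502      0.3001      0.3001
  eq            3.129       6.041       1.351
  solve Keq expr → x = 0.1501; check Q = 2.176
Then add 1.851 M of J.
Step 3:
                    M           J           B
  init          3.129       7.892       1.351
  Δ            0.2491     -0.1661     -0.1661
  eq            3.378       7.726       1.185
  solve Keq expr → x = -0.08303; check Q = 2.176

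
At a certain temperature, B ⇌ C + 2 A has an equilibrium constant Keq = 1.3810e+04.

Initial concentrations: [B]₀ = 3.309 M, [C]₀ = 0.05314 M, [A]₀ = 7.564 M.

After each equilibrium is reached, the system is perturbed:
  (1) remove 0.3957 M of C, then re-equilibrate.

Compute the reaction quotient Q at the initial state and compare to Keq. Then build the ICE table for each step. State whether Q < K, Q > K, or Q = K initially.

Q₀ = 0.9188 vs Keq = 1.3810e+04 ⇒ Q<K, forward
Step 1:
                  B         C         A
  I           3.309   0.05314     7.564
  C          -3.261     3.261     6.523
  E         0.04763     3.315     14.09
  solve Keq expr → x = 3.261; check Q = 1.3810e+04
Then remove 0.3957 M of C.
Step 2:
                  B         C         A
  I         0.04763     2.919     14.09
  C        -0.00554   0.00554   0.01108
  E         0.04209     2.924      14.1
  solve Keq expr → x = 0.00554; check Q = 1.3810e+04

Q₀ = 0.9188; Q < K (proceeds forward)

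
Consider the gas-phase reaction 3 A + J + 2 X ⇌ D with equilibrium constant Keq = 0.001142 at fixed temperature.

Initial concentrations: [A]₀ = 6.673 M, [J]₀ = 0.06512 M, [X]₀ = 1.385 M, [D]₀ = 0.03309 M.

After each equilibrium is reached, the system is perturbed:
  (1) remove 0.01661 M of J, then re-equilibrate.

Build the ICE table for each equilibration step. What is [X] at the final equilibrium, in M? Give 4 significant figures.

Q₀ = 8.9150e-04 vs Keq = 0.001142 ⇒ Q<K, forward
Step 1:
                    A           J           X           D
  I             6.673     0.06512       1.385     0.03309
  C          -0.01537   -0.005123    -0.01025    0.005123
  E             6.658        0.06       1.375     0.03821
  solve Keq expr → x = 0.005123; check Q = 0.001142
Then remove 0.01661 M of J.
Step 2:
                    A           J           X           D
  I             6.658     0.04339       1.375     0.03821
  C           0.01791     0.00597     0.01194    -0.00597
  E             6.676     0.04936       1.387     0.03224
  solve Keq expr → x = -0.00597; check Q = 0.001142

[X]_eq = 1.387 M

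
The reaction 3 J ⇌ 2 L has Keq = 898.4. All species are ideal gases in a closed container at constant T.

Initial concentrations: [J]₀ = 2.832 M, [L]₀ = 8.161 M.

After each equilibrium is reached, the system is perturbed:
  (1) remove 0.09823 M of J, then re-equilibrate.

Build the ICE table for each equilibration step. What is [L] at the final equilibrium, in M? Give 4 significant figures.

Q₀ = 2.932 vs Keq = 898.4 ⇒ Q<K, forward
Step 1:
                    J           L
  Initial       2.832       8.161
  Change        -2.36       1.573
  Equil        0.4725       9.734
  solve Keq expr → x = 0.7865; check Q = 898.4
Then remove 0.09823 M of J.
Step 2:
                    J           L
  Initial      0.3742       9.734
  Change      0.09615     -0.0641
  Equil        0.4704        9.67
  solve Keq expr → x = -0.03205; check Q = 898.4

[L]_eq = 9.67 M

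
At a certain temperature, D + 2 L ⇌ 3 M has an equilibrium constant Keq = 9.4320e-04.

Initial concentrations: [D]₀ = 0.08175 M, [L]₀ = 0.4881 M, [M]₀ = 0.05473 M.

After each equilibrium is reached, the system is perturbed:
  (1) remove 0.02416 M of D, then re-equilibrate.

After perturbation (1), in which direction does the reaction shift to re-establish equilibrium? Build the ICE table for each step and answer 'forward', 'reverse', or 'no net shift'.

Q₀ = 0.008417 vs Keq = 9.4320e-04 ⇒ Q>K, reverse
Step 1:
                   D          L          M
  Initial    0.08175     0.4881    0.05473
  Change    0.008919    0.01784   -0.02676
  Equil      0.09067     0.5059    0.02797
  solve Keq expr → x = -0.008919; check Q = 9.4320e-04
Then remove 0.02416 M of D.
Step 2:
                   D          L          M
  Initial    0.06651     0.5059    0.02797
  Change  8.5988e-04    0.00172   -0.00258
  Equil      0.06737     0.5077    0.02539
  solve Keq expr → x = -8.5988e-04; check Q = 9.4320e-04

Direction: reverse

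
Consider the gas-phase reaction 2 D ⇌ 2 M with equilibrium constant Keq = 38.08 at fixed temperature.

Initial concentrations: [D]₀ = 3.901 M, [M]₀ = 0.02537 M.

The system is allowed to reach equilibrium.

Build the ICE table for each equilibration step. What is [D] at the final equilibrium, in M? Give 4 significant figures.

[D]_eq = 0.5475 M

Q₀ = 4.2295e-05 vs Keq = 38.08 ⇒ Q<K, forward
Step 1:
                  D         M
  Initial     3.901   0.02537
  Change     -3.353     3.353
  Equil      0.5475     3.379
  solve Keq expr → x = 1.677; check Q = 38.08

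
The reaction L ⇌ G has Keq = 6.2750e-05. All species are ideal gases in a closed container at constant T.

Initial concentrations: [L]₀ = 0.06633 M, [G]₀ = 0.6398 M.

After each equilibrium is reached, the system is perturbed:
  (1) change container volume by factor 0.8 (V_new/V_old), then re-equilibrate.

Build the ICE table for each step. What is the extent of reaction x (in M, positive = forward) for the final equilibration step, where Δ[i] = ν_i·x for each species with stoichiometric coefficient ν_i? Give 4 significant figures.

x = 0 M

Q₀ = 9.646 vs Keq = 6.2750e-05 ⇒ Q>K, reverse
Step 1:
                   L          G
  init       0.06633     0.6398
  Δ           0.6398    -0.6398
  eq          0.7061 4.4307e-05
  solve Keq expr → x = -0.6398; check Q = 6.2750e-05
Then change container volume by factor 0.8 (V_new/V_old).
Step 2:
                   L          G
  init        0.8826 5.5384e-05
  Δ                0          0
  eq          0.8826 5.5384e-05
  solve Keq expr → x = 0; check Q = 6.2750e-05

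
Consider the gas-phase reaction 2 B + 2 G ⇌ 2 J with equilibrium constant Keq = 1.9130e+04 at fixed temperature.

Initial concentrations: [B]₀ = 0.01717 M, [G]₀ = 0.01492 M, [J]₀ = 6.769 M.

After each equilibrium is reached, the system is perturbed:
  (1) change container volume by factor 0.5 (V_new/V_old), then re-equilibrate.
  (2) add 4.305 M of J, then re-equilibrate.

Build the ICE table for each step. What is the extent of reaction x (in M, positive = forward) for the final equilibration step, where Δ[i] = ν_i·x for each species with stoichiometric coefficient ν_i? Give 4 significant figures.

x = -0.02313 M

Q₀ = 6.9819e+08 vs Keq = 1.9130e+04 ⇒ Q>K, reverse
Step 1:
                   B          G          J
  init       0.01717    0.01492      6.769
  Δ           0.2019     0.2019    -0.2019
  eq           0.219     0.2168      6.567
  solve Keq expr → x = -0.1009; check Q = 1.9130e+04
Then change container volume by factor 0.5 (V_new/V_old).
Step 2:
                   B          G          J
  init        0.4381     0.4336      13.13
  Δ          -0.1262    -0.1262     0.1262
  eq          0.3119     0.3074      13.26
  solve Keq expr → x = 0.06308; check Q = 1.9130e+04
Then add 4.305 M of J.
Step 3:
                   B          G          J
  init        0.3119     0.3074      17.57
  Δ          0.04626    0.04626   -0.04626
  eq          0.3582     0.3537      17.52
  solve Keq expr → x = -0.02313; check Q = 1.9130e+04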